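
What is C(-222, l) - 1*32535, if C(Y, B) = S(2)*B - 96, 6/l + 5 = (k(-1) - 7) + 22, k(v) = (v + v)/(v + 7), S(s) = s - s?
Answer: -32631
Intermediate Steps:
S(s) = 0
k(v) = 2*v/(7 + v) (k(v) = (2*v)/(7 + v) = 2*v/(7 + v))
l = 18/29 (l = 6/(-5 + ((2*(-1)/(7 - 1) - 7) + 22)) = 6/(-5 + ((2*(-1)/6 - 7) + 22)) = 6/(-5 + ((2*(-1)*(⅙) - 7) + 22)) = 6/(-5 + ((-⅓ - 7) + 22)) = 6/(-5 + (-22/3 + 22)) = 6/(-5 + 44/3) = 6/(29/3) = 6*(3/29) = 18/29 ≈ 0.62069)
C(Y, B) = -96 (C(Y, B) = 0*B - 96 = 0 - 96 = -96)
C(-222, l) - 1*32535 = -96 - 1*32535 = -96 - 32535 = -32631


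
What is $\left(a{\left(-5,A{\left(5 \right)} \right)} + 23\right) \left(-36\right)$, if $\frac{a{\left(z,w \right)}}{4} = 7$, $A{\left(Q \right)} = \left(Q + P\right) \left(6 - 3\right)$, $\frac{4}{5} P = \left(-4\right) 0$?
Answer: $-1836$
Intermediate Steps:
$P = 0$ ($P = \frac{5 \left(\left(-4\right) 0\right)}{4} = \frac{5}{4} \cdot 0 = 0$)
$A{\left(Q \right)} = 3 Q$ ($A{\left(Q \right)} = \left(Q + 0\right) \left(6 - 3\right) = Q 3 = 3 Q$)
$a{\left(z,w \right)} = 28$ ($a{\left(z,w \right)} = 4 \cdot 7 = 28$)
$\left(a{\left(-5,A{\left(5 \right)} \right)} + 23\right) \left(-36\right) = \left(28 + 23\right) \left(-36\right) = 51 \left(-36\right) = -1836$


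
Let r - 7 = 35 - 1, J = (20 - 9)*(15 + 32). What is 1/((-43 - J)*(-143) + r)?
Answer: 1/80121 ≈ 1.2481e-5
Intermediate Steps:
J = 517 (J = 11*47 = 517)
r = 41 (r = 7 + (35 - 1) = 7 + 34 = 41)
1/((-43 - J)*(-143) + r) = 1/((-43 - 1*517)*(-143) + 41) = 1/((-43 - 517)*(-143) + 41) = 1/(-560*(-143) + 41) = 1/(80080 + 41) = 1/80121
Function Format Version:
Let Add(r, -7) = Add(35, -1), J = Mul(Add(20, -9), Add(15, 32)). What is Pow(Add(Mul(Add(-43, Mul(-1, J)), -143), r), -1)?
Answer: Rational(1, 80121) ≈ 1.2481e-5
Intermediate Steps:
J = 517 (J = Mul(11, 47) = 517)
r = 41 (r = Add(7, Add(35, -1)) = Add(7, 34) = 41)
Pow(Add(Mul(Add(-43, Mul(-1, J)), -143), r), -1) = Pow(Add(Mul(Add(-43, Mul(-1, 517)), -143), 41), -1) = Pow(Add(Mul(Add(-43, -517), -143), 41), -1) = Pow(Add(Mul(-560, -143), 41), -1) = Pow(Add(80080, 41), -1) = Pow(80121, -1) = Rational(1, 80121)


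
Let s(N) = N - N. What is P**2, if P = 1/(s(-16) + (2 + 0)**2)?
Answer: 1/16 ≈ 0.062500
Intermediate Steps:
s(N) = 0
P = 1/4 (P = 1/(0 + (2 + 0)**2) = 1/(0 + 2**2) = 1/(0 + 4) = 1/4 ≈ 0.25000)
P**2 = (1/4)**2 = 1/16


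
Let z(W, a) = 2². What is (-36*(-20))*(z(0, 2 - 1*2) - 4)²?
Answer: 0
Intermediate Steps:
z(W, a) = 4
(-36*(-20))*(z(0, 2 - 1*2) - 4)² = (-36*(-20))*(4 - 4)² = 720*0² = 720*0 = 0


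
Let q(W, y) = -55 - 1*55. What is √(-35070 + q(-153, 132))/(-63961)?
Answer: -2*I*√8795/63961 ≈ -0.0029325*I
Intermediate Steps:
q(W, y) = -110 (q(W, y) = -55 - 55 = -110)
√(-35070 + q(-153, 132))/(-63961) = √(-35070 - 110)/(-63961) = √(-35180)*(-1/63961) = (2*I*√8795)*(-1/63961) = -2*I*√8795/63961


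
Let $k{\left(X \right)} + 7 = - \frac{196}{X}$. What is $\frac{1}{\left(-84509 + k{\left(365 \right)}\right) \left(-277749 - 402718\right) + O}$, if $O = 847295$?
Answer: $\frac{365}{20991720008987} \approx 1.7388 \cdot 10^{-11}$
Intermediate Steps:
$k{\left(X \right)} = -7 - \frac{196}{X}$
$\frac{1}{\left(-84509 + k{\left(365 \right)}\right) \left(-277749 - 402718\right) + O} = \frac{1}{\left(-84509 - \left(7 + \frac{196}{365}\right)\right) \left(-277749 - 402718\right) + 847295} = \frac{1}{\left(-84509 - \frac{2751}{365}\right) \left(-680467\right) + 847295} = \frac{1}{\left(- \frac{30848536}{365}\right) \left(-680467\right) + 847295} = \frac{1}{\frac{20991410746312}{365} + 847295} = \frac{1}{\frac{20991720008987}{365}} = \frac{365}{20991720008987}$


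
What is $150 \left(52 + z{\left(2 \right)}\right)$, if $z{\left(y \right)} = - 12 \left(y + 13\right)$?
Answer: $-19200$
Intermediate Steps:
$z{\left(y \right)} = -156 - 12 y$ ($z{\left(y \right)} = - 12 \left(13 + y\right) = -156 - 12 y$)
$150 \left(52 + z{\left(2 \right)}\right) = 150 \left(52 - 180\right) = 150 \left(-128\right) = -19200$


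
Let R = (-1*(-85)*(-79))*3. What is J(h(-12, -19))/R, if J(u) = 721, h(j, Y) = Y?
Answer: -721/20145 ≈ -0.035791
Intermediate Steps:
R = -20145 (R = (85*(-79))*3 = -6715*3 = -20145)
J(h(-12, -19))/R = 721/(-20145) = 721*(-1/20145) = -721/20145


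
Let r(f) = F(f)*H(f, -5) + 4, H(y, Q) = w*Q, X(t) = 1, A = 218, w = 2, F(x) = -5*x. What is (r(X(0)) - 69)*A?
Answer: -3270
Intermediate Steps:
H(y, Q) = 2*Q
r(f) = 4 + 50*f (r(f) = (-5*f)*(2*(-5)) + 4 = -5*f*(-10) + 4 = 50*f + 4 = 4 + 50*f)
(r(X(0)) - 69)*A = ((4 + 50*1) - 69)*218 = ((4 + 50) - 69)*218 = (54 - 69)*218 = -15*218 = -3270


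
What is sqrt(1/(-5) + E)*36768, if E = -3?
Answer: 147072*I*sqrt(5)/5 ≈ 65773.0*I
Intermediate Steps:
sqrt(1/(-5) + E)*36768 = sqrt(1/(-5) - 3)*36768 = sqrt(-1/5 - 3)*36768 = sqrt(-16/5)*36768 = (4*I*sqrt(5)/5)*36768 = 147072*I*sqrt(5)/5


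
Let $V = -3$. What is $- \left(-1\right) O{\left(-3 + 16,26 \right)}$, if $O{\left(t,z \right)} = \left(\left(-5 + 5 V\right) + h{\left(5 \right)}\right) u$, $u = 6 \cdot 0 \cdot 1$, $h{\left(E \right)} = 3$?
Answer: $0$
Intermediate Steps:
$u = 0$ ($u = 0 \cdot 1 = 0$)
$O{\left(t,z \right)} = 0$ ($O{\left(t,z \right)} = \left(\left(-5 + 5 \left(-3\right)\right) + 3\right) 0 = \left(\left(-5 - 15\right) + 3\right) 0 = \left(-20 + 3\right) 0 = \left(-17\right) 0 = 0$)
$- \left(-1\right) O{\left(-3 + 16,26 \right)} = - \left(-1\right) 0 = \left(-1\right) 0 = 0$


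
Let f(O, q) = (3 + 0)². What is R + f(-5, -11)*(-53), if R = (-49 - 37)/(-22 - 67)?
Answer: -42367/89 ≈ -476.03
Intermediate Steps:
R = 86/89 (R = -86/(-89) = -86*(-1/89) = 86/89 ≈ 0.96629)
f(O, q) = 9 (f(O, q) = 3² = 9)
R + f(-5, -11)*(-53) = 86/89 + 9*(-53) = 86/89 - 477 = -42367/89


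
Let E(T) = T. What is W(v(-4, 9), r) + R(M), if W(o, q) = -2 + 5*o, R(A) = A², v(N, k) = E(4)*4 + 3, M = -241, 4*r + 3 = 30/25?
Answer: 58174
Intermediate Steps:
r = -9/20 (r = -¾ + (30/25)/4 = -¾ + (30*(1/25))/4 = -¾ + (¼)*(6/5) = -¾ + 3/10 = -9/20 ≈ -0.45000)
v(N, k) = 19 (v(N, k) = 4*4 + 3 = 16 + 3 = 19)
W(v(-4, 9), r) + R(M) = (-2 + 5*19) + (-241)² = (-2 + 95) + 58081 = 93 + 58081 = 58174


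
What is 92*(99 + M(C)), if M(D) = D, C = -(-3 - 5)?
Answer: 9844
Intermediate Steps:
C = 8 (C = -1*(-8) = 8)
92*(99 + M(C)) = 92*(99 + 8) = 92*107 = 9844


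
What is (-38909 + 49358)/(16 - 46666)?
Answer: -3483/15550 ≈ -0.22399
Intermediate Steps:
(-38909 + 49358)/(16 - 46666) = 10449/(-46650) = 10449*(-1/46650) = -3483/15550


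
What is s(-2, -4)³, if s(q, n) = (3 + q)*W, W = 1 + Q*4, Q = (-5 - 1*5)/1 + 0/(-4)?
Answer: -59319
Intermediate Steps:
Q = -10 (Q = (-5 - 5)*1 + 0*(-¼) = -10*1 + 0 = -10 + 0 = -10)
W = -39 (W = 1 - 10*4 = 1 - 40 = -39)
s(q, n) = -117 - 39*q (s(q, n) = (3 + q)*(-39) = -117 - 39*q)
s(-2, -4)³ = (-117 - 39*(-2))³ = (-117 + 78)³ = (-39)³ = -59319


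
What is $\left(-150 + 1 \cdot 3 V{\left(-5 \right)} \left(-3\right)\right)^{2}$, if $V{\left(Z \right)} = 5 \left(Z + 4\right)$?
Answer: $11025$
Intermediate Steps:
$V{\left(Z \right)} = 20 + 5 Z$ ($V{\left(Z \right)} = 5 \left(4 + Z\right) = 20 + 5 Z$)
$\left(-150 + 1 \cdot 3 V{\left(-5 \right)} \left(-3\right)\right)^{2} = \left(-150 + 1 \cdot 3 \left(20 + 5 \left(-5\right)\right) \left(-3\right)\right)^{2} = \left(-150 + 1 \cdot 3 \left(20 - 25\right) \left(-3\right)\right)^{2} = \left(-150 + 1 \cdot 3 \left(-5\right) \left(-3\right)\right)^{2} = \left(-150 + 1 \left(-15\right) \left(-3\right)\right)^{2} = \left(-150 - -45\right)^{2} = \left(-150 + 45\right)^{2} = \left(-105\right)^{2} = 11025$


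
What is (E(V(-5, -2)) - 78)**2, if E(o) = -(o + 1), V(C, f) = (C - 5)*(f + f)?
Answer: 14161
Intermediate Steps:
V(C, f) = 2*f*(-5 + C) (V(C, f) = (-5 + C)*(2*f) = 2*f*(-5 + C))
E(o) = -1 - o (E(o) = -(1 + o) = -1 - o)
(E(V(-5, -2)) - 78)**2 = ((-1 - 2*(-2)*(-5 - 5)) - 78)**2 = ((-1 - 2*(-2)*(-10)) - 78)**2 = ((-1 - 1*40) - 78)**2 = ((-1 - 40) - 78)**2 = (-41 - 78)**2 = (-119)**2 = 14161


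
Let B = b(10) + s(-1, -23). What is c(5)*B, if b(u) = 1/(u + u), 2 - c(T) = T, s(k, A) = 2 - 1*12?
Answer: 597/20 ≈ 29.850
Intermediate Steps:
s(k, A) = -10 (s(k, A) = 2 - 12 = -10)
c(T) = 2 - T
b(u) = 1/(2*u)
B = -199/20 (B = (½)/10 - 10 = (½)*(⅒) - 10 = 1/20 - 10 = -199/20 ≈ -9.9500)
c(5)*B = (2 - 1*5)*(-199/20) = (2 - 5)*(-199/20) = -3*(-199/20) = 597/20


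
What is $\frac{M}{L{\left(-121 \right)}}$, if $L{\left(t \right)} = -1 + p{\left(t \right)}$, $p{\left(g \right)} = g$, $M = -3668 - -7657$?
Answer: $- \frac{3989}{122} \approx -32.697$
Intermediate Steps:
$M = 3989$ ($M = -3668 + 7657 = 3989$)
$L{\left(t \right)} = -1 + t$
$\frac{M}{L{\left(-121 \right)}} = \frac{3989}{-1 - 121} = \frac{3989}{-122} = 3989 \left(- \frac{1}{122}\right) = - \frac{3989}{122}$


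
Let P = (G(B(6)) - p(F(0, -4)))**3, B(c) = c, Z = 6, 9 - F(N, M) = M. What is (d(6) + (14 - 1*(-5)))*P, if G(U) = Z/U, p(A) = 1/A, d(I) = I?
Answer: 43200/2197 ≈ 19.663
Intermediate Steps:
F(N, M) = 9 - M
G(U) = 6/U
P = 1728/2197 (P = (6/6 - 1/(9 - 1*(-4)))**3 = (6*(1/6) - 1/(9 + 4))**3 = (1 - 1/13)**3 = (12/13)**3 = 1728/2197 ≈ 0.78653)
(d(6) + (14 - 1*(-5)))*P = (6 + (14 - 1*(-5)))*(1728/2197) = (6 + (14 + 5))*(1728/2197) = (6 + 19)*(1728/2197) = 25*(1728/2197) = 43200/2197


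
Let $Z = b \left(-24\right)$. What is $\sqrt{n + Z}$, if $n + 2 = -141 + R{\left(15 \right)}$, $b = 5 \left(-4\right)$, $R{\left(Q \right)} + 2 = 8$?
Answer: $7 \sqrt{7} \approx 18.52$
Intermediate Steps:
$R{\left(Q \right)} = 6$ ($R{\left(Q \right)} = -2 + 8 = 6$)
$b = -20$
$Z = 480$ ($Z = \left(-20\right) \left(-24\right) = 480$)
$n = -137$ ($n = -2 + \left(-141 + 6\right) = -2 - 135 = -137$)
$\sqrt{n + Z} = \sqrt{-137 + 480} = \sqrt{343} = 7 \sqrt{7}$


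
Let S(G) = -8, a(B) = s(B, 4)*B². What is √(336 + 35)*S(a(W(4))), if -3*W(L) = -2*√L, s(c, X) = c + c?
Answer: -8*√371 ≈ -154.09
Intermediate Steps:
s(c, X) = 2*c
W(L) = 2*√L/3 (W(L) = -(-2)*√L/3 = 2*√L/3)
a(B) = 2*B³ (a(B) = (2*B)*B² = 2*B³)
√(336 + 35)*S(a(W(4))) = √(336 + 35)*(-8) = √371*(-8) = -8*√371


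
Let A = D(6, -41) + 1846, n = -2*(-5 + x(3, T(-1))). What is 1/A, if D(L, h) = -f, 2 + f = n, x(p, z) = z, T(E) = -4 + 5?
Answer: 1/1840 ≈ 0.00054348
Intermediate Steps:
T(E) = 1
n = 8 (n = -2*(-5 + 1) = -2*(-4) = 8)
f = 6 (f = -2 + 8 = 6)
D(L, h) = -6 (D(L, h) = -1*6 = -6)
A = 1840 (A = -6 + 1846 = 1840)
1/A = 1/1840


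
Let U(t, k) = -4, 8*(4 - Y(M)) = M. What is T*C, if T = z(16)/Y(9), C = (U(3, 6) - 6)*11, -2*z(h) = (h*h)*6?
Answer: 675840/23 ≈ 29384.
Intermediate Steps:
Y(M) = 4 - M/8
z(h) = -3*h² (z(h) = -h*h*6/2 = -h²*6/2 = -3*h²)
C = -110 (C = (-4 - 6)*11 = -10*11 = -110)
T = -6144/23 (T = (-3*16²)/(4 - ⅛*9) = (-3*256)/(4 - 9/8) = -768/23/8 = -768*8/23 = -6144/23 ≈ -267.13)
T*C = -6144/23*(-110) = 675840/23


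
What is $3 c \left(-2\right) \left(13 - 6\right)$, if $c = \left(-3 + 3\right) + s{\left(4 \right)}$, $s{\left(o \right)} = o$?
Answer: $-168$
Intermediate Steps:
$c = 4$ ($c = \left(-3 + 3\right) + 4 = 0 + 4 = 4$)
$3 c \left(-2\right) \left(13 - 6\right) = 3 \cdot 4 \left(-2\right) \left(13 - 6\right) = 12 \left(-2\right) 7 = \left(-24\right) 7 = -168$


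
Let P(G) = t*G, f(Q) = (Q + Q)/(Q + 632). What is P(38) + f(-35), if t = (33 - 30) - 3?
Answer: -70/597 ≈ -0.11725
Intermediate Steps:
f(Q) = 2*Q/(632 + Q) (f(Q) = (2*Q)/(632 + Q) = 2*Q/(632 + Q))
t = 0 (t = 3 - 3 = 0)
P(G) = 0 (P(G) = 0*G = 0)
P(38) + f(-35) = 0 + 2*(-35)/(632 - 35) = 0 + 2*(-35)/597 = 0 + 2*(-35)*(1/597) = 0 - 70/597 = -70/597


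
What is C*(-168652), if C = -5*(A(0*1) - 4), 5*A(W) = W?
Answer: -3373040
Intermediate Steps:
A(W) = W/5
C = 20 (C = -5*((0*1)/5 - 4) = -5*((⅕)*0 - 4) = -5*(0 - 4) = -5*(-4) = 20)
C*(-168652) = 20*(-168652) = -3373040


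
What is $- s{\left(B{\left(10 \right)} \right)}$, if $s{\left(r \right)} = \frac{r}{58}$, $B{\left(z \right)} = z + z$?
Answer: $- \frac{10}{29} \approx -0.34483$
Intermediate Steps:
$B{\left(z \right)} = 2 z$
$s{\left(r \right)} = \frac{r}{58}$ ($s{\left(r \right)} = r \frac{1}{58} = \frac{r}{58}$)
$- s{\left(B{\left(10 \right)} \right)} = - \frac{2 \cdot 10}{58} = - \frac{20}{58} = \left(-1\right) \frac{10}{29} = - \frac{10}{29}$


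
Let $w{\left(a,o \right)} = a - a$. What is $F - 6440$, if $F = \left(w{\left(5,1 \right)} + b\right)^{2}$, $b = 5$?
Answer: $-6415$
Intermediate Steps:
$w{\left(a,o \right)} = 0$
$F = 25$ ($F = \left(0 + 5\right)^{2} = 5^{2} = 25$)
$F - 6440 = 25 - 6440 = -6415$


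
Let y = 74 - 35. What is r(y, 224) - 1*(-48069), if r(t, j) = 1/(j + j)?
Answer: 21534913/448 ≈ 48069.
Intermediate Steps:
y = 39
r(t, j) = 1/(2*j)
r(y, 224) - 1*(-48069) = (½)/224 - 1*(-48069) = (½)*(1/224) + 48069 = 1/448 + 48069 = 21534913/448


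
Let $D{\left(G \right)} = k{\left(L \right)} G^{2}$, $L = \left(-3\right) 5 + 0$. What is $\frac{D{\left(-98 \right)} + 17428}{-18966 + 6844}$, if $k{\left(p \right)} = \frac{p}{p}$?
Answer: $- \frac{13516}{6061} \approx -2.23$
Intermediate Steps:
$L = -15$ ($L = -15 + 0 = -15$)
$k{\left(p \right)} = 1$
$D{\left(G \right)} = G^{2}$ ($D{\left(G \right)} = 1 G^{2} = G^{2}$)
$\frac{D{\left(-98 \right)} + 17428}{-18966 + 6844} = \frac{\left(-98\right)^{2} + 17428}{-18966 + 6844} = \frac{9604 + 17428}{-12122} = 27032 \left(- \frac{1}{12122}\right) = - \frac{13516}{6061}$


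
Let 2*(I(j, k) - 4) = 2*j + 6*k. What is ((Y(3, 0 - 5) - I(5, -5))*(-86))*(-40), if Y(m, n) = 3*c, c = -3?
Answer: -10320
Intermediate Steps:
I(j, k) = 4 + j + 3*k (I(j, k) = 4 + (2*j + 6*k)/2 = 4 + (j + 3*k) = 4 + j + 3*k)
Y(m, n) = -9 (Y(m, n) = 3*(-3) = -9)
((Y(3, 0 - 5) - I(5, -5))*(-86))*(-40) = ((-9 - (4 + 5 + 3*(-5)))*(-86))*(-40) = ((-9 - (4 + 5 - 15))*(-86))*(-40) = ((-9 - 1*(-6))*(-86))*(-40) = ((-9 + 6)*(-86))*(-40) = -3*(-86)*(-40) = 258*(-40) = -10320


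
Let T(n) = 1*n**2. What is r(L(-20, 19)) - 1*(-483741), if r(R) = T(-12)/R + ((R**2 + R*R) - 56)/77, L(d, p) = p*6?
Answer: 708207715/1463 ≈ 4.8408e+5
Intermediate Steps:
T(n) = n**2
L(d, p) = 6*p
r(R) = -8/11 + 144/R + 2*R**2/77 (r(R) = (-12)**2/R + ((R**2 + R*R) - 56)/77 = 144/R + ((R**2 + R**2) - 56)*(1/77) = 144/R + (2*R**2 - 56)*(1/77) = 144/R + (-56 + 2*R**2)*(1/77) = 144/R + (-8/11 + 2*R**2/77) = -8/11 + 144/R + 2*R**2/77)
r(L(-20, 19)) - 1*(-483741) = 2*(5544 + (6*19)*(-28 + (6*19)**2))/(77*((6*19))) - 1*(-483741) = (2/77)*(5544 + 114*(-28 + 114**2))/114 + 483741 = (2/77)*(1/114)*(5544 + 114*(-28 + 12996)) + 483741 = (2/77)*(1/114)*(5544 + 114*12968) + 483741 = (2/77)*(1/114)*(5544 + 1478352) + 483741 = (2/77)*(1/114)*1483896 + 483741 = 494632/1463 + 483741 = 708207715/1463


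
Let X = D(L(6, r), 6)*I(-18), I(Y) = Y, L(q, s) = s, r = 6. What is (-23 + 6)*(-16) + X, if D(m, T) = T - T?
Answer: 272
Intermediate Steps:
D(m, T) = 0
X = 0 (X = 0*(-18) = 0)
(-23 + 6)*(-16) + X = (-23 + 6)*(-16) + 0 = -17*(-16) + 0 = 272 + 0 = 272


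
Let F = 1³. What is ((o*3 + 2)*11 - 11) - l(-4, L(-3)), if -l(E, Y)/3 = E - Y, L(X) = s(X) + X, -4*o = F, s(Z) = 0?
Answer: -¼ ≈ -0.25000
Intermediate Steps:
F = 1
o = -¼ (o = -¼*1 = -¼ ≈ -0.25000)
L(X) = X (L(X) = 0 + X = X)
l(E, Y) = -3*E + 3*Y (l(E, Y) = -3*(E - Y) = -3*E + 3*Y)
((o*3 + 2)*11 - 11) - l(-4, L(-3)) = ((-¼*3 + 2)*11 - 11) - (-3*(-4) + 3*(-3)) = ((-¾ + 2)*11 - 11) - (12 - 9) = ((5/4)*11 - 11) - 1*3 = (55/4 - 11) - 3 = 11/4 - 3 = -¼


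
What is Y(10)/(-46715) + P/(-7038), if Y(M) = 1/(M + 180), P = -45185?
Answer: 100263818803/15617058075 ≈ 6.4202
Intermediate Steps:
Y(M) = 1/(180 + M)
Y(10)/(-46715) + P/(-7038) = 1/((180 + 10)*(-46715)) - 45185/(-7038) = -1/46715/190 - 45185*(-1/7038) = (1/190)*(-1/46715) + 45185/7038 = -1/8875850 + 45185/7038 = 100263818803/15617058075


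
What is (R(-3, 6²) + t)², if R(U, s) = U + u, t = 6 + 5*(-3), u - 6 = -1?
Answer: 49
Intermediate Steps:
u = 5 (u = 6 - 1 = 5)
t = -9 (t = 6 - 15 = -9)
R(U, s) = 5 + U (R(U, s) = U + 5 = 5 + U)
(R(-3, 6²) + t)² = ((5 - 3) - 9)² = (2 - 9)² = (-7)² = 49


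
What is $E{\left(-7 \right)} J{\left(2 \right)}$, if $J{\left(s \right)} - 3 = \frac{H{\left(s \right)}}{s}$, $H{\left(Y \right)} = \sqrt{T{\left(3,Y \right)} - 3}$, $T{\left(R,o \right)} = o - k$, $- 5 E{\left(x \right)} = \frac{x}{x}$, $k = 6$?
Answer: $- \frac{3}{5} - \frac{i \sqrt{7}}{10} \approx -0.6 - 0.26458 i$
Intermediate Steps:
$E{\left(x \right)} = - \frac{1}{5}$ ($E{\left(x \right)} = - \frac{x \frac{1}{x}}{5} = \left(- \frac{1}{5}\right) 1 = - \frac{1}{5}$)
$T{\left(R,o \right)} = -6 + o$ ($T{\left(R,o \right)} = o - 6 = -6 + o$)
$H{\left(Y \right)} = \sqrt{-9 + Y}$ ($H{\left(Y \right)} = \sqrt{\left(-6 + Y\right) - 3} = \sqrt{-9 + Y}$)
$J{\left(s \right)} = 3 + \frac{\sqrt{-9 + s}}{s}$
$E{\left(-7 \right)} J{\left(2 \right)} = - \frac{3 + \frac{\sqrt{-9 + 2}}{2}}{5} = - \frac{3 + \frac{\sqrt{-7}}{2}}{5} = - \frac{3 + \frac{i \sqrt{7}}{2}}{5} = - \frac{3}{5} - \frac{i \sqrt{7}}{10}$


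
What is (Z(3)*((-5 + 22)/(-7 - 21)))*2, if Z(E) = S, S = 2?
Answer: -17/7 ≈ -2.4286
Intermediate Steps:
Z(E) = 2
(Z(3)*((-5 + 22)/(-7 - 21)))*2 = (2*((-5 + 22)/(-7 - 21)))*2 = (2*(17/(-28)))*2 = (2*(17*(-1/28)))*2 = (2*(-17/28))*2 = -17/14*2 = -17/7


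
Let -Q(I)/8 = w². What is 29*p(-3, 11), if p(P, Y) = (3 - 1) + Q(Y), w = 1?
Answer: -174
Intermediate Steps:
Q(I) = -8 (Q(I) = -8*1² = -8*1 = -8)
p(P, Y) = -6 (p(P, Y) = (3 - 1) - 8 = 2 - 8 = -6)
29*p(-3, 11) = 29*(-6) = -174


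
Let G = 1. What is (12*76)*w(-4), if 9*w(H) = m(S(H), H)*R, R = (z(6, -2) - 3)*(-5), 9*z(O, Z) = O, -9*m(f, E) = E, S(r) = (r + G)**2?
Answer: 42560/81 ≈ 525.43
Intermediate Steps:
S(r) = (1 + r)**2 (S(r) = (r + 1)**2 = (1 + r)**2)
m(f, E) = -E/9
z(O, Z) = O/9
R = 35/3 (R = ((1/9)*6 - 3)*(-5) = (2/3 - 3)*(-5) = -7/3*(-5) = 35/3 ≈ 11.667)
w(H) = -35*H/243 (w(H) = (-H/9*(35/3))/9 = (-35*H/27)/9 = -35*H/243)
(12*76)*w(-4) = (12*76)*(-35/243*(-4)) = 912*(140/243) = 42560/81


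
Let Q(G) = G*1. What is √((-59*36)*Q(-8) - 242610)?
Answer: I*√225618 ≈ 474.99*I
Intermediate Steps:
Q(G) = G
√((-59*36)*Q(-8) - 242610) = √(-59*36*(-8) - 242610) = √(-2124*(-8) - 242610) = √(16992 - 242610) = √(-225618) = I*√225618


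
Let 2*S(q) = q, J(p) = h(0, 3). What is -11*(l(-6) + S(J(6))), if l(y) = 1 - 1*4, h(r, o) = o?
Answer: 33/2 ≈ 16.500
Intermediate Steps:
J(p) = 3
l(y) = -3 (l(y) = 1 - 4 = -3)
S(q) = q/2
-11*(l(-6) + S(J(6))) = -11*(-3 + (1/2)*3) = -11*(-3 + 3/2) = -11*(-3/2) = 33/2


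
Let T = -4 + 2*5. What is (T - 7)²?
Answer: 1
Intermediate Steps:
T = 6 (T = -4 + 10 = 6)
(T - 7)² = (6 - 7)² = (-1)² = 1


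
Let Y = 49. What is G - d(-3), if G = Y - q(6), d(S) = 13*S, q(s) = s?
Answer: 82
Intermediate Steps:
G = 43 (G = 49 - 1*6 = 49 - 6 = 43)
G - d(-3) = 43 - 13*(-3) = 43 - 1*(-39) = 43 + 39 = 82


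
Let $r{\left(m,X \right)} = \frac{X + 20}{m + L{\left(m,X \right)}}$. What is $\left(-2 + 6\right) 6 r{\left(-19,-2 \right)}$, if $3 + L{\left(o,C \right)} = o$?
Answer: $- \frac{432}{41} \approx -10.537$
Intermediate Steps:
$L{\left(o,C \right)} = -3 + o$
$r{\left(m,X \right)} = \frac{20 + X}{-3 + 2 m}$ ($r{\left(m,X \right)} = \frac{X + 20}{m + \left(-3 + m\right)} = \frac{20 + X}{-3 + 2 m}$)
$\left(-2 + 6\right) 6 r{\left(-19,-2 \right)} = \left(-2 + 6\right) 6 \frac{20 - 2}{-3 + 2 \left(-19\right)} = 4 \cdot 6 \frac{1}{-3 - 38} \cdot 18 = 24 \frac{1}{-41} \cdot 18 = 24 \left(\left(- \frac{1}{41}\right) 18\right) = 24 \left(- \frac{18}{41}\right) = - \frac{432}{41}$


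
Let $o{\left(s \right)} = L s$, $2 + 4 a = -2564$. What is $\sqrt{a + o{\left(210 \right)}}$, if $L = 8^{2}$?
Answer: $\frac{\sqrt{51194}}{2} \approx 113.13$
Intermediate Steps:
$a = - \frac{1283}{2}$ ($a = - \frac{1}{2} + \frac{1}{4} \left(-2564\right) = - \frac{1}{2} - 641 = - \frac{1283}{2} \approx -641.5$)
$L = 64$
$o{\left(s \right)} = 64 s$
$\sqrt{a + o{\left(210 \right)}} = \sqrt{- \frac{1283}{2} + 64 \cdot 210} = \sqrt{- \frac{1283}{2} + 13440} = \sqrt{\frac{25597}{2}} = \frac{\sqrt{51194}}{2}$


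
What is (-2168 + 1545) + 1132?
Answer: 509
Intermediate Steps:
(-2168 + 1545) + 1132 = -623 + 1132 = 509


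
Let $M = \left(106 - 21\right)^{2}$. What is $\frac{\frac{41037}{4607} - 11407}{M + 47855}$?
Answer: $- \frac{13127753}{63438390} \approx -0.20694$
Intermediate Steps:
$M = 7225$ ($M = 85^{2} = 7225$)
$\frac{\frac{41037}{4607} - 11407}{M + 47855} = \frac{\frac{41037}{4607} - 11407}{7225 + 47855} = \frac{41037 \cdot \frac{1}{4607} - 11407}{55080} = \left(\frac{41037}{4607} - 11407\right) \frac{1}{55080} = \left(- \frac{52511012}{4607}\right) \frac{1}{55080} = - \frac{13127753}{63438390}$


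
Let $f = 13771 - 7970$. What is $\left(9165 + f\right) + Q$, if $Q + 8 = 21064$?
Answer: $36022$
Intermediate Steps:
$Q = 21056$ ($Q = -8 + 21064 = 21056$)
$f = 5801$ ($f = 13771 - 7970 = 5801$)
$\left(9165 + f\right) + Q = \left(9165 + 5801\right) + 21056 = 14966 + 21056 = 36022$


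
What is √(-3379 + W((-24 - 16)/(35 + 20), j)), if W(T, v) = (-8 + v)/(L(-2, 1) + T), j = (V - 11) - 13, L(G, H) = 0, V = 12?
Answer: I*√13406/2 ≈ 57.892*I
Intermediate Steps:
j = -12 (j = (12 - 11) - 13 = 1 - 13 = -12)
W(T, v) = (-8 + v)/T (W(T, v) = (-8 + v)/(0 + T) = (-8 + v)/T)
√(-3379 + W((-24 - 16)/(35 + 20), j)) = √(-3379 + (-8 - 12)/(((-24 - 16)/(35 + 20)))) = √(-3379 - 20/(-40/55)) = √(-3379 - 20/(-40*1/55)) = √(-3379 - 20/(-8/11)) = √(-3379 - 11/8*(-20)) = √(-3379 + 55/2) = √(-6703/2) = I*√13406/2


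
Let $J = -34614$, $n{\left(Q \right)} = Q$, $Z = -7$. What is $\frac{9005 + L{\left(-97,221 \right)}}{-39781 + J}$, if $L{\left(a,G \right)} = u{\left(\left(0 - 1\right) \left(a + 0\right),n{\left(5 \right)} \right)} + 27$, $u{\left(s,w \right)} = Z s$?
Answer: $- \frac{8353}{74395} \approx -0.11228$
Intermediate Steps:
$u{\left(s,w \right)} = - 7 s$
$L{\left(a,G \right)} = 27 + 7 a$ ($L{\left(a,G \right)} = - 7 \left(0 - 1\right) \left(a + 0\right) + 27 = - 7 \left(- a\right) + 27 = 7 a + 27 = 27 + 7 a$)
$\frac{9005 + L{\left(-97,221 \right)}}{-39781 + J} = \frac{9005 + \left(27 + 7 \left(-97\right)\right)}{-39781 - 34614} = \frac{9005 + \left(27 - 679\right)}{-74395} = \left(9005 - 652\right) \left(- \frac{1}{74395}\right) = 8353 \left(- \frac{1}{74395}\right) = - \frac{8353}{74395}$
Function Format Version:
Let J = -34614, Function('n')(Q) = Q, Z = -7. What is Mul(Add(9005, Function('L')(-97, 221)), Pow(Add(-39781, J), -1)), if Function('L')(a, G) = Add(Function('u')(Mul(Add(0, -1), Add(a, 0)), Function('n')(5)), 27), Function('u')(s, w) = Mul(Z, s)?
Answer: Rational(-8353, 74395) ≈ -0.11228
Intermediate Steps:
Function('u')(s, w) = Mul(-7, s)
Function('L')(a, G) = Add(27, Mul(7, a)) (Function('L')(a, G) = Add(Mul(-7, Mul(Add(0, -1), Add(a, 0))), 27) = Add(Mul(-7, Mul(-1, a)), 27) = Add(Mul(7, a), 27) = Add(27, Mul(7, a)))
Mul(Add(9005, Function('L')(-97, 221)), Pow(Add(-39781, J), -1)) = Mul(Add(9005, Add(27, Mul(7, -97))), Pow(Add(-39781, -34614), -1)) = Mul(Add(9005, Add(27, -679)), Pow(-74395, -1)) = Mul(Add(9005, -652), Rational(-1, 74395)) = Mul(8353, Rational(-1, 74395)) = Rational(-8353, 74395)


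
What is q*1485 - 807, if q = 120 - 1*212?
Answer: -137427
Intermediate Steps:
q = -92 (q = 120 - 212 = -92)
q*1485 - 807 = -92*1485 - 807 = -136620 - 807 = -137427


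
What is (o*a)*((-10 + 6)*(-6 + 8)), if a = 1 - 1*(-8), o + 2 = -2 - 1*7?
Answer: 792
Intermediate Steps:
o = -11 (o = -2 + (-2 - 1*7) = -2 + (-2 - 7) = -2 - 9 = -11)
a = 9 (a = 1 + 8 = 9)
(o*a)*((-10 + 6)*(-6 + 8)) = (-11*9)*((-10 + 6)*(-6 + 8)) = -(-396)*2 = -99*(-8) = 792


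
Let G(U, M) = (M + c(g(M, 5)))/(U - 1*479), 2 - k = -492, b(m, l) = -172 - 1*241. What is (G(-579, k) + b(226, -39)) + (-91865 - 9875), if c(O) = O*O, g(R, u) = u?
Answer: -108078393/1058 ≈ -1.0215e+5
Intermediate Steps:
b(m, l) = -413 (b(m, l) = -172 - 241 = -413)
k = 494 (k = 2 - 1*(-492) = 2 + 492 = 494)
c(O) = O²
G(U, M) = (25 + M)/(-479 + U) (G(U, M) = (M + 5²)/(U - 1*479) = (M + 25)/(U - 479) = (25 + M)/(-479 + U))
(G(-579, k) + b(226, -39)) + (-91865 - 9875) = ((25 + 494)/(-479 - 579) - 413) + (-91865 - 9875) = (519/(-1058) - 413) - 101740 = (-1/1058*519 - 413) - 101740 = (-519/1058 - 413) - 101740 = -437473/1058 - 101740 = -108078393/1058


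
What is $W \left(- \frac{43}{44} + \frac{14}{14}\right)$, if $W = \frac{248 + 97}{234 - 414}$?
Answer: $- \frac{23}{528} \approx -0.043561$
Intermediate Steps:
$W = - \frac{23}{12}$ ($W = \frac{345}{-180} = 345 \left(- \frac{1}{180}\right) = - \frac{23}{12} \approx -1.9167$)
$W \left(- \frac{43}{44} + \frac{14}{14}\right) = - \frac{23 \left(- \frac{43}{44} + \frac{14}{14}\right)}{12} = - \frac{23 \left(\left(-43\right) \frac{1}{44} + 14 \cdot \frac{1}{14}\right)}{12} = - \frac{23 \left(- \frac{43}{44} + 1\right)}{12} = \left(- \frac{23}{12}\right) \frac{1}{44} = - \frac{23}{528}$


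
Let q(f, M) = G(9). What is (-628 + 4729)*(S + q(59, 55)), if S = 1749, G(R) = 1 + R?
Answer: 7213659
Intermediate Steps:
q(f, M) = 10 (q(f, M) = 1 + 9 = 10)
(-628 + 4729)*(S + q(59, 55)) = (-628 + 4729)*(1749 + 10) = 4101*1759 = 7213659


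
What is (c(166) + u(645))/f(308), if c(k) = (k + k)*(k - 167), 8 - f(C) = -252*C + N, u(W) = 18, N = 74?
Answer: -157/38775 ≈ -0.0040490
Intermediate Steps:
f(C) = -66 + 252*C (f(C) = 8 - (-252*C + 74) = 8 - (74 - 252*C) = 8 + (-74 + 252*C) = -66 + 252*C)
c(k) = 2*k*(-167 + k) (c(k) = (2*k)*(-167 + k) = 2*k*(-167 + k))
(c(166) + u(645))/f(308) = (2*166*(-167 + 166) + 18)/(-66 + 252*308) = (2*166*(-1) + 18)/(-66 + 77616) = (-332 + 18)/77550 = -314*1/77550 = -157/38775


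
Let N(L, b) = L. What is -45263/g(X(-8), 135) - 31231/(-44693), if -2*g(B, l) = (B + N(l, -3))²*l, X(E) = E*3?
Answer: 55993493903/74339431155 ≈ 0.75321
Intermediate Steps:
X(E) = 3*E
g(B, l) = -l*(B + l)²/2 (g(B, l) = -(B + l)²*l/2 = -l*(B + l)²/2)
-45263/g(X(-8), 135) - 31231/(-44693) = -45263*(-2/(135*(3*(-8) + 135)²)) - 31231/(-44693) = -45263*(-2/(135*(-24 + 135)²)) - 31231*(-1/44693) = -45263/((-½*135*111²)) + 31231/44693 = -45263/((-½*135*12321)) + 31231/44693 = -45263/(-1663335/2) + 31231/44693 = -45263*(-2/1663335) + 31231/44693 = 90526/1663335 + 31231/44693 = 55993493903/74339431155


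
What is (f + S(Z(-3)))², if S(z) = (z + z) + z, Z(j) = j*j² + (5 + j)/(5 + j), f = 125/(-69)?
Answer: 30327049/4761 ≈ 6369.9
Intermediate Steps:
f = -125/69 (f = 125*(-1/69) = -125/69 ≈ -1.8116)
Z(j) = 1 + j³ (Z(j) = j³ + 1 = 1 + j³)
S(z) = 3*z (S(z) = 2*z + z = 3*z)
(f + S(Z(-3)))² = (-125/69 + 3*(1 + (-3)³))² = (-125/69 + 3*(1 - 27))² = (-125/69 + 3*(-26))² = (-125/69 - 78)² = (-5507/69)² = 30327049/4761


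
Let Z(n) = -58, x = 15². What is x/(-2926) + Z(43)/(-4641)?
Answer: -124931/1939938 ≈ -0.064399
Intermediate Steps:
x = 225
x/(-2926) + Z(43)/(-4641) = 225/(-2926) - 58/(-4641) = 225*(-1/2926) - 58*(-1/4641) = -225/2926 + 58/4641 = -124931/1939938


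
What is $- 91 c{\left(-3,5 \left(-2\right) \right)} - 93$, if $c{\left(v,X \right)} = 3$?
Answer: $-366$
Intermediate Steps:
$- 91 c{\left(-3,5 \left(-2\right) \right)} - 93 = \left(-91\right) 3 - 93 = -273 - 93 = -366$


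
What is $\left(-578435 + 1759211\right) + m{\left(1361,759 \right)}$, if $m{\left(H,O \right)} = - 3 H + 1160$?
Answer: $1177853$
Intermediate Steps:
$m{\left(H,O \right)} = 1160 - 3 H$
$\left(-578435 + 1759211\right) + m{\left(1361,759 \right)} = \left(-578435 + 1759211\right) + \left(1160 - 4083\right) = 1180776 + \left(1160 - 4083\right) = 1180776 - 2923 = 1177853$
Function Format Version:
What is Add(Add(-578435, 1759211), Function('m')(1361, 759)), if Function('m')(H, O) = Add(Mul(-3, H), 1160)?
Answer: 1177853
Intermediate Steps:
Function('m')(H, O) = Add(1160, Mul(-3, H))
Add(Add(-578435, 1759211), Function('m')(1361, 759)) = Add(Add(-578435, 1759211), Add(1160, Mul(-3, 1361))) = Add(1180776, Add(1160, -4083)) = Add(1180776, -2923) = 1177853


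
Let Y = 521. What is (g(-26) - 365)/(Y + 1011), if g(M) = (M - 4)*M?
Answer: 415/1532 ≈ 0.27089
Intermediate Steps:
g(M) = M*(-4 + M) (g(M) = (-4 + M)*M = M*(-4 + M))
(g(-26) - 365)/(Y + 1011) = (-26*(-4 - 26) - 365)/(521 + 1011) = (-26*(-30) - 365)/1532 = (780 - 365)/1532 = (1/1532)*415 = 415/1532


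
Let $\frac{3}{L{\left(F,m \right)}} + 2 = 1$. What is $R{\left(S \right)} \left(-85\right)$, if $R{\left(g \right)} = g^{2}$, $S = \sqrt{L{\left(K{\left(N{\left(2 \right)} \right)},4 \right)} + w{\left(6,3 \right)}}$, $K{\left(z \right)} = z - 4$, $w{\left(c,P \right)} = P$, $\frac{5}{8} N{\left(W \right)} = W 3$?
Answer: $0$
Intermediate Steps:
$N{\left(W \right)} = \frac{24 W}{5}$ ($N{\left(W \right)} = \frac{8 W 3}{5} = \frac{8 \cdot 3 W}{5} = \frac{24 W}{5}$)
$K{\left(z \right)} = -4 + z$ ($K{\left(z \right)} = z - 4 = -4 + z$)
$L{\left(F,m \right)} = -3$ ($L{\left(F,m \right)} = \frac{3}{-2 + 1} = \frac{3}{-1} = 3 \left(-1\right) = -3$)
$S = 0$ ($S = \sqrt{-3 + 3} = \sqrt{0} = 0$)
$R{\left(S \right)} \left(-85\right) = 0^{2} \left(-85\right) = 0 \left(-85\right) = 0$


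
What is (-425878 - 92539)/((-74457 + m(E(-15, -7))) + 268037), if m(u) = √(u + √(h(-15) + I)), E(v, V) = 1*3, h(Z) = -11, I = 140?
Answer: -518417/(193580 + √(3 + √129)) ≈ -2.6780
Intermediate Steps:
E(v, V) = 3
m(u) = √(u + √129) (m(u) = √(u + √(-11 + 140)) = √(u + √129))
(-425878 - 92539)/((-74457 + m(E(-15, -7))) + 268037) = (-425878 - 92539)/((-74457 + √(3 + √129)) + 268037) = -518417/(193580 + √(3 + √129))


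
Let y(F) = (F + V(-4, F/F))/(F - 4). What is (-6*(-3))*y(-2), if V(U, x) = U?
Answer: 18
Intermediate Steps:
y(F) = 1 (y(F) = (F - 4)/(F - 4) = (-4 + F)/(-4 + F) = 1)
(-6*(-3))*y(-2) = -6*(-3)*1 = 18*1 = 18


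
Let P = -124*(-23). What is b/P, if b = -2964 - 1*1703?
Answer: -4667/2852 ≈ -1.6364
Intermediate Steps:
b = -4667 (b = -2964 - 1703 = -4667)
P = 2852
b/P = -4667/2852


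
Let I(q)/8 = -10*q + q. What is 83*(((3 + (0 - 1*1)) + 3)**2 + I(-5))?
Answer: 31955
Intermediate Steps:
I(q) = -72*q (I(q) = 8*(-10*q + q) = 8*(-9*q) = -72*q)
83*(((3 + (0 - 1*1)) + 3)**2 + I(-5)) = 83*(((3 + (0 - 1*1)) + 3)**2 - 72*(-5)) = 83*(((3 + (0 - 1)) + 3)**2 + 360) = 83*(((3 - 1) + 3)**2 + 360) = 83*((2 + 3)**2 + 360) = 83*(5**2 + 360) = 83*(25 + 360) = 83*385 = 31955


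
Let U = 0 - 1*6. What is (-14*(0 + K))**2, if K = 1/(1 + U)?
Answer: 196/25 ≈ 7.8400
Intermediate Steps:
U = -6 (U = 0 - 6 = -6)
K = -1/5 (K = 1/(1 - 6) = 1/(-5) = -1/5 ≈ -0.20000)
(-14*(0 + K))**2 = (-14*(0 - 1/5))**2 = (-14*(-1/5))**2 = (14/5)**2 = 196/25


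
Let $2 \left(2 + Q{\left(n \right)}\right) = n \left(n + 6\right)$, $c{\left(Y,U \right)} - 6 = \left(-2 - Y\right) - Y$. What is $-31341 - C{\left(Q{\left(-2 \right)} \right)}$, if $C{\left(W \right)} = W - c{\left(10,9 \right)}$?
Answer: $-31351$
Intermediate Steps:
$c{\left(Y,U \right)} = 4 - 2 Y$ ($c{\left(Y,U \right)} = 6 - \left(2 + 2 Y\right) = 4 - 2 Y$)
$Q{\left(n \right)} = -2 + \frac{n \left(6 + n\right)}{2}$ ($Q{\left(n \right)} = -2 + \frac{n \left(n + 6\right)}{2} = -2 + \frac{n \left(6 + n\right)}{2}$)
$C{\left(W \right)} = 16 + W$ ($C{\left(W \right)} = W - \left(4 - 20\right) = W - -16 = W + 16 = 16 + W$)
$-31341 - C{\left(Q{\left(-2 \right)} \right)} = -31341 - \left(16 + \left(-2 + \frac{\left(-2\right)^{2}}{2} + 3 \left(-2\right)\right)\right) = -31341 - \left(16 - 6\right) = -31341 - 10 = -31351$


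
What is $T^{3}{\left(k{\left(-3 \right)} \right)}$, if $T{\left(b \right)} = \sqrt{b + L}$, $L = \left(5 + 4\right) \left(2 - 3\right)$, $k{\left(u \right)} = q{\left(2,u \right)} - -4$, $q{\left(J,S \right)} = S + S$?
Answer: $- 11 i \sqrt{11} \approx - 36.483 i$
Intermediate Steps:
$q{\left(J,S \right)} = 2 S$
$k{\left(u \right)} = 4 + 2 u$ ($k{\left(u \right)} = 2 u - -4 = 2 u + 4 = 4 + 2 u$)
$L = -9$ ($L = 9 \left(-1\right) = -9$)
$T{\left(b \right)} = \sqrt{-9 + b}$ ($T{\left(b \right)} = \sqrt{b - 9} = \sqrt{-9 + b}$)
$T^{3}{\left(k{\left(-3 \right)} \right)} = \left(\sqrt{-9 + \left(4 + 2 \left(-3\right)\right)}\right)^{3} = \left(\sqrt{-9 + \left(4 - 6\right)}\right)^{3} = \left(\sqrt{-9 - 2}\right)^{3} = \left(\sqrt{-11}\right)^{3} = \left(i \sqrt{11}\right)^{3} = - 11 i \sqrt{11}$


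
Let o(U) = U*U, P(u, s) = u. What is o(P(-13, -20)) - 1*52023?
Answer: -51854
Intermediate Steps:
o(U) = U²
o(P(-13, -20)) - 1*52023 = (-13)² - 1*52023 = 169 - 52023 = -51854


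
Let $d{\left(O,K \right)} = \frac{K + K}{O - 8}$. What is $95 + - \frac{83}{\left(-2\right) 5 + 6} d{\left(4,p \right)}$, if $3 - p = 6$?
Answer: $\frac{1009}{8} \approx 126.13$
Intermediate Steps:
$p = -3$ ($p = 3 - 6 = -3$)
$d{\left(O,K \right)} = \frac{2 K}{-8 + O}$
$95 + - \frac{83}{\left(-2\right) 5 + 6} d{\left(4,p \right)} = 95 + - \frac{83}{\left(-2\right) 5 + 6} \cdot 2 \left(-3\right) \frac{1}{-8 + 4} = 95 + - \frac{83}{-10 + 6} \cdot 2 \left(-3\right) \frac{1}{-4} = 95 + - \frac{83}{-4} \cdot 2 \left(-3\right) \left(- \frac{1}{4}\right) = 95 + \left(-83\right) \left(- \frac{1}{4}\right) \frac{3}{2} = 95 + \frac{83}{4} \cdot \frac{3}{2} = 95 + \frac{249}{8} = \frac{1009}{8}$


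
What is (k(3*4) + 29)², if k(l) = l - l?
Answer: 841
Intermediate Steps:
k(l) = 0
(k(3*4) + 29)² = (0 + 29)² = 29² = 841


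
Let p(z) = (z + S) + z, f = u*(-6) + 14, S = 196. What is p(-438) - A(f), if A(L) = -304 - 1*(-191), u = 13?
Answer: -567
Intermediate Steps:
f = -64 (f = 13*(-6) + 14 = -78 + 14 = -64)
p(z) = 196 + 2*z (p(z) = (z + 196) + z = (196 + z) + z = 196 + 2*z)
A(L) = -113 (A(L) = -304 + 191 = -113)
p(-438) - A(f) = (196 + 2*(-438)) - 1*(-113) = (196 - 876) + 113 = -680 + 113 = -567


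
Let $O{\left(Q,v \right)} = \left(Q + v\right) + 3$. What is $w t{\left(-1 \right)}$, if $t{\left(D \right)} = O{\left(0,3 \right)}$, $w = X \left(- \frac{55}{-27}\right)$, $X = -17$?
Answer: $- \frac{1870}{9} \approx -207.78$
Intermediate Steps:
$O{\left(Q,v \right)} = 3 + Q + v$
$w = - \frac{935}{27}$ ($w = - 17 \left(- \frac{55}{-27}\right) = - 17 \left(\left(-55\right) \left(- \frac{1}{27}\right)\right) = \left(-17\right) \frac{55}{27} = - \frac{935}{27} \approx -34.63$)
$t{\left(D \right)} = 6$ ($t{\left(D \right)} = 3 + 0 + 3 = 6$)
$w t{\left(-1 \right)} = \left(- \frac{935}{27}\right) 6 = - \frac{1870}{9}$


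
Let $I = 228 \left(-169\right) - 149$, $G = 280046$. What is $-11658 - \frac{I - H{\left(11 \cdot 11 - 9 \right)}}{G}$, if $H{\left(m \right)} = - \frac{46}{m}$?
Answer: $- \frac{182825304895}{15682576} \approx -11658.0$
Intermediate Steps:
$I = -38681$ ($I = -38532 - 149 = -38681$)
$-11658 - \frac{I - H{\left(11 \cdot 11 - 9 \right)}}{G} = -11658 - \frac{-38681 - - \frac{46}{11 \cdot 11 - 9}}{280046} = -11658 - \left(-38681 - - \frac{46}{121 - 9}\right) \frac{1}{280046} = -11658 - \left(-38681 - - \frac{46}{112}\right) \frac{1}{280046} = -11658 - \left(-38681 - \left(-46\right) \frac{1}{112}\right) \frac{1}{280046} = -11658 - \left(-38681 - - \frac{23}{56}\right) \frac{1}{280046} = -11658 - \left(-38681 + \frac{23}{56}\right) \frac{1}{280046} = -11658 - \left(- \frac{2166113}{56}\right) \frac{1}{280046} = -11658 - - \frac{2166113}{15682576} = -11658 + \frac{2166113}{15682576} = - \frac{182825304895}{15682576}$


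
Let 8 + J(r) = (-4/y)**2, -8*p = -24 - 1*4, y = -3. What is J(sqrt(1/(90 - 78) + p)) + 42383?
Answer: 381391/9 ≈ 42377.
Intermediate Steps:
p = 7/2 (p = -(-24 - 1*4)/8 = -(-24 - 4)/8 = -1/8*(-28) = 7/2 ≈ 3.5000)
J(r) = -56/9 (J(r) = -8 + (-4/(-3))**2 = -8 + (-4*(-1/3))**2 = -8 + (4/3)**2 = -8 + 16/9 = -56/9)
J(sqrt(1/(90 - 78) + p)) + 42383 = -56/9 + 42383 = 381391/9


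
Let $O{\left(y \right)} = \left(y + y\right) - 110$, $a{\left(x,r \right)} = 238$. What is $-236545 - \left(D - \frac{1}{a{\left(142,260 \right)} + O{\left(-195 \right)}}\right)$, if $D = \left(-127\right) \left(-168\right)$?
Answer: $- \frac{67564823}{262} \approx -2.5788 \cdot 10^{5}$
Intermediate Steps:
$D = 21336$
$O{\left(y \right)} = -110 + 2 y$ ($O{\left(y \right)} = 2 y - 110 = -110 + 2 y$)
$-236545 - \left(D - \frac{1}{a{\left(142,260 \right)} + O{\left(-195 \right)}}\right) = -236545 + \left(\frac{1}{238 + \left(-110 + 2 \left(-195\right)\right)} - 21336\right) = -236545 - \left(21336 - \frac{1}{238 - 500}\right) = -236545 - \left(21336 - \frac{1}{-262}\right) = -236545 - \frac{5590033}{262} = - \frac{67564823}{262}$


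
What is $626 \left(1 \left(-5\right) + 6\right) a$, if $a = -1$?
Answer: $-626$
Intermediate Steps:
$626 \left(1 \left(-5\right) + 6\right) a = 626 \left(1 \left(-5\right) + 6\right) \left(-1\right) = 626 \left(-5 + 6\right) \left(-1\right) = 626 \cdot 1 \left(-1\right) = 626 \left(-1\right) = -626$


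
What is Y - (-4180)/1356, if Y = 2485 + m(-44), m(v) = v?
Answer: 828544/339 ≈ 2444.1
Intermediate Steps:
Y = 2441 (Y = 2485 - 44 = 2441)
Y - (-4180)/1356 = 2441 - (-4180)/1356 = 2441 - 1*(-1045/339) = 2441 + 1045/339 = 828544/339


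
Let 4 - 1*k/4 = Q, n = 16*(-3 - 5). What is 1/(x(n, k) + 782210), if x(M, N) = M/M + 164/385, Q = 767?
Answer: 385/301151399 ≈ 1.2784e-6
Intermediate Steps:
n = -128 (n = 16*(-8) = -128)
k = -3052 (k = 16 - 4*767 = 16 - 3068 = -3052)
x(M, N) = 549/385 (x(M, N) = 1 + 164*(1/385) = 1 + 164/385 = 549/385)
1/(x(n, k) + 782210) = 1/(549/385 + 782210) = 1/(301151399/385) = 385/301151399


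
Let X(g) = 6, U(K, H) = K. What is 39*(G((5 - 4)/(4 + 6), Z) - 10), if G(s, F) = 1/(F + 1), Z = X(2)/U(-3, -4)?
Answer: -429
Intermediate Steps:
Z = -2 (Z = 6/(-3) = 6*(-1/3) = -2)
G(s, F) = 1/(1 + F)
39*(G((5 - 4)/(4 + 6), Z) - 10) = 39*(1/(1 - 2) - 10) = 39*(1/(-1) - 10) = 39*(-1 - 10) = 39*(-11) = -429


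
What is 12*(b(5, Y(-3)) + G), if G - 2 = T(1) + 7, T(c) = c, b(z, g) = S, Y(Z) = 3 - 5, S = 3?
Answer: 156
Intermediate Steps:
Y(Z) = -2
b(z, g) = 3
G = 10 (G = 2 + (1 + 7) = 2 + 8 = 10)
12*(b(5, Y(-3)) + G) = 12*(3 + 10) = 12*13 = 156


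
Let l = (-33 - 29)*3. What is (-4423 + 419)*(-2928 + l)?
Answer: 12468456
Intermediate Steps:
l = -186 (l = -62*3 = -186)
(-4423 + 419)*(-2928 + l) = (-4423 + 419)*(-2928 - 186) = -4004*(-3114) = 12468456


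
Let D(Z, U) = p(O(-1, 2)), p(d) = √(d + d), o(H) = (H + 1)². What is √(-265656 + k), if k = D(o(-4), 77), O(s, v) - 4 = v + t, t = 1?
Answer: √(-265656 + √14) ≈ 515.42*I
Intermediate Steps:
O(s, v) = 5 + v (O(s, v) = 4 + (v + 1) = 4 + (1 + v) = 5 + v)
o(H) = (1 + H)²
p(d) = √2*√d (p(d) = √(2*d) = √2*√d)
D(Z, U) = √14 (D(Z, U) = √2*√(5 + 2) = √2*√7 = √14)
k = √14 ≈ 3.7417
√(-265656 + k) = √(-265656 + √14)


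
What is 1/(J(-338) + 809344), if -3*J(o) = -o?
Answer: 3/2427694 ≈ 1.2357e-6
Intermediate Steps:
J(o) = o/3 (J(o) = -(-1)*o/3 = o/3)
1/(J(-338) + 809344) = 1/((1/3)*(-338) + 809344) = 1/(-338/3 + 809344) = 1/(2427694/3) = 3/2427694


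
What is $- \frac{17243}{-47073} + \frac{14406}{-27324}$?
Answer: $- \frac{11499217}{71456814} \approx -0.16093$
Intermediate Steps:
$- \frac{17243}{-47073} + \frac{14406}{-27324} = \left(-17243\right) \left(- \frac{1}{47073}\right) + 14406 \left(- \frac{1}{27324}\right) = \frac{17243}{47073} - \frac{2401}{4554} = - \frac{11499217}{71456814}$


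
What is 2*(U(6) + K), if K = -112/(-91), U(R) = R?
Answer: 188/13 ≈ 14.462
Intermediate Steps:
K = 16/13 (K = -112*(-1/91) = 16/13 ≈ 1.2308)
2*(U(6) + K) = 2*(6 + 16/13) = 2*(94/13) = 188/13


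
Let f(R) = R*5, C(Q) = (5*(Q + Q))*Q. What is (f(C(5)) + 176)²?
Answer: 2033476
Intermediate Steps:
C(Q) = 10*Q² (C(Q) = (5*(2*Q))*Q = (10*Q)*Q = 10*Q²)
f(R) = 5*R
(f(C(5)) + 176)² = (5*(10*5²) + 176)² = (5*(10*25) + 176)² = (5*250 + 176)² = (1250 + 176)² = 1426² = 2033476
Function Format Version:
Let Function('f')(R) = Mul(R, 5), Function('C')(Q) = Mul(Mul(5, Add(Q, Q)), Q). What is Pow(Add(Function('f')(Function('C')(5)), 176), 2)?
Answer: 2033476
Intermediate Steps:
Function('C')(Q) = Mul(10, Pow(Q, 2)) (Function('C')(Q) = Mul(Mul(5, Mul(2, Q)), Q) = Mul(Mul(10, Q), Q) = Mul(10, Pow(Q, 2)))
Function('f')(R) = Mul(5, R)
Pow(Add(Function('f')(Function('C')(5)), 176), 2) = Pow(Add(Mul(5, Mul(10, Pow(5, 2))), 176), 2) = Pow(Add(Mul(5, Mul(10, 25)), 176), 2) = Pow(Add(Mul(5, 250), 176), 2) = Pow(Add(1250, 176), 2) = Pow(1426, 2) = 2033476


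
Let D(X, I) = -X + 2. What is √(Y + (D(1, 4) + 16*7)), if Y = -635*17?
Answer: 7*I*√218 ≈ 103.35*I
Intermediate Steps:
Y = -10795
D(X, I) = 2 - X
√(Y + (D(1, 4) + 16*7)) = √(-10795 + ((2 - 1*1) + 16*7)) = √(-10795 + ((2 - 1) + 112)) = √(-10795 + (1 + 112)) = √(-10795 + 113) = √(-10682) = 7*I*√218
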